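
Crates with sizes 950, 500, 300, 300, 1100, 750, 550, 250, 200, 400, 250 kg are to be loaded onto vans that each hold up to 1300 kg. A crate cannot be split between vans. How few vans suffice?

Total = 1100 + 950 + 750 + 550 + 500 + 400 + 300 + 300 + 250 + 250 + 200 = 5550 kg.
Lower bound: ⌈5550/1300⌉ = 5 vans.
A packing using 5 vans:
  van 1: 1100 + 200 = 1300
  van 2: 950 + 300 = 1250
  van 3: 750 + 550 = 1300
  van 4: 500 + 400 + 300 = 1200
  van 5: 250 + 250 = 500
This matches the lower bound, so 5 is optimal.

5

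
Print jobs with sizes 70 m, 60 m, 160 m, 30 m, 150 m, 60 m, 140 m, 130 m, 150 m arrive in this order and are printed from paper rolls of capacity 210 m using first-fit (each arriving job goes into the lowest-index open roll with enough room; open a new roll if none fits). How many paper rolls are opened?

6

  70 → roll 1 (new)  [load 70/210]
  60 → roll 1  [load 130/210]
  160 → roll 2 (new)  [load 160/210]
  30 → roll 1  [load 160/210]
  150 → roll 3 (new)  [load 150/210]
  60 → roll 3  [load 210/210]
  140 → roll 4 (new)  [load 140/210]
  130 → roll 5 (new)  [load 130/210]
  150 → roll 6 (new)  [load 150/210]
6 paper rolls opened.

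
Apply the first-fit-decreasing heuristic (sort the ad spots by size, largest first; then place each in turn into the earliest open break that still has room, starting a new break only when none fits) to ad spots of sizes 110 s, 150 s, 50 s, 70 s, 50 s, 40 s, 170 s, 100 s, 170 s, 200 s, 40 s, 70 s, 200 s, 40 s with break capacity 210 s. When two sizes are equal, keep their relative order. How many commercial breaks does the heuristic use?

Sorted descending: 200, 200, 170, 170, 150, 110, 100, 70, 70, 50, 50, 40, 40, 40.
  200 → break 1 (new)  [load 200/210]
  200 → break 2 (new)  [load 200/210]
  170 → break 3 (new)  [load 170/210]
  170 → break 4 (new)  [load 170/210]
  150 → break 5 (new)  [load 150/210]
  110 → break 6 (new)  [load 110/210]
  100 → break 6  [load 210/210]
  70 → break 7 (new)  [load 70/210]
  70 → break 7  [load 140/210]
  50 → break 5  [load 200/210]
  50 → break 7  [load 190/210]
  40 → break 3  [load 210/210]
  40 → break 4  [load 210/210]
  40 → break 8 (new)  [load 40/210]
8 commercial breaks opened.

8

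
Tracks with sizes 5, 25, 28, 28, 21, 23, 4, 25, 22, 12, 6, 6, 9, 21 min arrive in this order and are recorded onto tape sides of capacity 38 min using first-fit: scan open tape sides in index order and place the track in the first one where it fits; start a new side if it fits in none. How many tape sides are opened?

8

  5 → side 1 (new)  [load 5/38]
  25 → side 1  [load 30/38]
  28 → side 2 (new)  [load 28/38]
  28 → side 3 (new)  [load 28/38]
  21 → side 4 (new)  [load 21/38]
  23 → side 5 (new)  [load 23/38]
  4 → side 1  [load 34/38]
  25 → side 6 (new)  [load 25/38]
  22 → side 7 (new)  [load 22/38]
  12 → side 4  [load 33/38]
  6 → side 2  [load 34/38]
  6 → side 3  [load 34/38]
  9 → side 5  [load 32/38]
  21 → side 8 (new)  [load 21/38]
8 tape sides opened.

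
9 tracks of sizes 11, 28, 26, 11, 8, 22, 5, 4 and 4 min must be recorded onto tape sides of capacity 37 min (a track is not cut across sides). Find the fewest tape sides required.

4

Total = 28 + 26 + 22 + 11 + 11 + 8 + 5 + 4 + 4 = 119 min.
Lower bound: ⌈119/37⌉ = 4 tape sides.
A packing using 4 tape sides:
  side 1: 28 + 8 = 36
  side 2: 26 + 11 = 37
  side 3: 22 + 11 + 4 = 37
  side 4: 5 + 4 = 9
This matches the lower bound, so 4 is optimal.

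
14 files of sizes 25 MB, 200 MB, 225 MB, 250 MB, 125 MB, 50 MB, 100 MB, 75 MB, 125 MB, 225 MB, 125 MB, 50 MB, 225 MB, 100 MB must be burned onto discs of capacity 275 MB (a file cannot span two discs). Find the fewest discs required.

8

Total = 250 + 225 + 225 + 225 + 200 + 125 + 125 + 125 + 100 + 100 + 75 + 50 + 50 + 25 = 1900 MB.
Lower bound: ⌈1900/275⌉ = 7 discs.
A packing using 8 discs:
  disc 1: 250 + 25 = 275
  disc 2: 225 + 50 = 275
  disc 3: 225 + 50 = 275
  disc 4: 225 = 225
  disc 5: 200 + 75 = 275
  disc 6: 125 + 125 = 250
  disc 7: 125 + 100 = 225
  disc 8: 100 = 100
No arrangement into 7 discs stays within capacity, so 8 is optimal.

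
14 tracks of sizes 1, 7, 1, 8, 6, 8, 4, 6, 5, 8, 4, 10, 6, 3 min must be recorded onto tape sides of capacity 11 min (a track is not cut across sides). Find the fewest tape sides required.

8

Total = 10 + 8 + 8 + 8 + 7 + 6 + 6 + 6 + 5 + 4 + 4 + 3 + 1 + 1 = 77 min.
Lower bound: ⌈77/11⌉ = 7 tape sides.
Also, 8 tracks each exceed 11/2 min, and no two of those can share a side, so at least 8 tape sides are needed.
A packing using 8 tape sides:
  side 1: 10 + 1 = 11
  side 2: 8 + 3 = 11
  side 3: 8 + 1 = 9
  side 4: 8 = 8
  side 5: 7 + 4 = 11
  side 6: 6 + 5 = 11
  side 7: 6 + 4 = 10
  side 8: 6 = 6
This matches the lower bound, so 8 is optimal.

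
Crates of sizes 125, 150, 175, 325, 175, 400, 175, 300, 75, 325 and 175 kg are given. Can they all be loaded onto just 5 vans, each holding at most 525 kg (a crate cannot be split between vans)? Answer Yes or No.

Yes

A valid assignment using 5 vans:
  van 1: 400 + 125 = 525
  van 2: 325 + 175 = 500
  van 3: 325 + 175 = 500
  van 4: 300 + 175 = 475
  van 5: 175 + 150 + 75 = 400
Every load is within 525 kg, so 5 vans suffice.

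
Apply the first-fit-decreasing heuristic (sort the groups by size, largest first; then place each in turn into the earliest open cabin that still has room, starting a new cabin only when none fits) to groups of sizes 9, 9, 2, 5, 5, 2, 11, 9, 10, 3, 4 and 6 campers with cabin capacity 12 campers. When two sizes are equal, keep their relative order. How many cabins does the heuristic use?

Sorted descending: 11, 10, 9, 9, 9, 6, 5, 5, 4, 3, 2, 2.
  11 → cabin 1 (new)  [load 11/12]
  10 → cabin 2 (new)  [load 10/12]
  9 → cabin 3 (new)  [load 9/12]
  9 → cabin 4 (new)  [load 9/12]
  9 → cabin 5 (new)  [load 9/12]
  6 → cabin 6 (new)  [load 6/12]
  5 → cabin 6  [load 11/12]
  5 → cabin 7 (new)  [load 5/12]
  4 → cabin 7  [load 9/12]
  3 → cabin 3  [load 12/12]
  2 → cabin 2  [load 12/12]
  2 → cabin 4  [load 11/12]
7 cabins opened.

7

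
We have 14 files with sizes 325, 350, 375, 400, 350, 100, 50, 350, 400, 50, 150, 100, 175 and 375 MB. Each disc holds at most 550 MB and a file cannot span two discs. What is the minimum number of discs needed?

8

Total = 400 + 400 + 375 + 375 + 350 + 350 + 350 + 325 + 175 + 150 + 100 + 100 + 50 + 50 = 3550 MB.
Lower bound: ⌈3550/550⌉ = 7 discs.
Also, 8 files each exceed 275 MB, and no two of those can share a disc, so at least 8 discs are needed.
A packing using 8 discs:
  disc 1: 400 + 150 = 550
  disc 2: 400 + 100 + 50 = 550
  disc 3: 375 + 175 = 550
  disc 4: 375 + 100 + 50 = 525
  disc 5: 350 = 350
  disc 6: 350 = 350
  disc 7: 350 = 350
  disc 8: 325 = 325
This matches the lower bound, so 8 is optimal.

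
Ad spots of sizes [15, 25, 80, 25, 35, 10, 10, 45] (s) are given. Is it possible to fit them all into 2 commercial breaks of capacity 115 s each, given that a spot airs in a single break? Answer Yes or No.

No

Total = 245 s; ⌈245/115⌉ = 3.
At least 3 commercial breaks are required, but only 2 are allowed.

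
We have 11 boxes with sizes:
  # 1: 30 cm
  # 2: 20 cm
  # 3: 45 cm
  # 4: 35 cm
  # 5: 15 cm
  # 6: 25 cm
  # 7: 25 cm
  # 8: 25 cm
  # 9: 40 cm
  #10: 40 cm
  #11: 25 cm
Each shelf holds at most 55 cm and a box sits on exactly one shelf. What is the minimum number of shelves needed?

Total = 45 + 40 + 40 + 35 + 30 + 25 + 25 + 25 + 25 + 20 + 15 = 325 cm.
Lower bound: ⌈325/55⌉ = 6 shelves.
A packing using 7 shelves:
  shelf 1: 45 = 45
  shelf 2: 40 + 15 = 55
  shelf 3: 40 = 40
  shelf 4: 35 + 20 = 55
  shelf 5: 30 + 25 = 55
  shelf 6: 25 + 25 = 50
  shelf 7: 25 = 25
No arrangement into 6 shelves stays within capacity, so 7 is optimal.

7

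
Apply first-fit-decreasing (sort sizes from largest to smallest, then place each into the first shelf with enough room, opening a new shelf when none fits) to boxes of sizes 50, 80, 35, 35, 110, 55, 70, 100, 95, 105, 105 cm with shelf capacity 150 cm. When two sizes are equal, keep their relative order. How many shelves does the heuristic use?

Sorted descending: 110, 105, 105, 100, 95, 80, 70, 55, 50, 35, 35.
  110 → shelf 1 (new)  [load 110/150]
  105 → shelf 2 (new)  [load 105/150]
  105 → shelf 3 (new)  [load 105/150]
  100 → shelf 4 (new)  [load 100/150]
  95 → shelf 5 (new)  [load 95/150]
  80 → shelf 6 (new)  [load 80/150]
  70 → shelf 6  [load 150/150]
  55 → shelf 5  [load 150/150]
  50 → shelf 4  [load 150/150]
  35 → shelf 1  [load 145/150]
  35 → shelf 2  [load 140/150]
6 shelves opened.

6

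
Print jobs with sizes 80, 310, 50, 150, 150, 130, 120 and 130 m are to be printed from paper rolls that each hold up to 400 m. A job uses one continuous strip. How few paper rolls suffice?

Total = 310 + 150 + 150 + 130 + 130 + 120 + 80 + 50 = 1120 m.
Lower bound: ⌈1120/400⌉ = 3 paper rolls.
A packing using 3 paper rolls:
  roll 1: 310 + 80 = 390
  roll 2: 150 + 150 + 50 = 350
  roll 3: 130 + 130 + 120 = 380
This matches the lower bound, so 3 is optimal.

3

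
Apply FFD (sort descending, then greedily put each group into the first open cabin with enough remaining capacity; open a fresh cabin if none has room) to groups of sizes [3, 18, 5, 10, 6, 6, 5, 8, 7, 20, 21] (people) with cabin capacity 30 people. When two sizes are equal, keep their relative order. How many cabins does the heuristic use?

Sorted descending: 21, 20, 18, 10, 8, 7, 6, 6, 5, 5, 3.
  21 → cabin 1 (new)  [load 21/30]
  20 → cabin 2 (new)  [load 20/30]
  18 → cabin 3 (new)  [load 18/30]
  10 → cabin 2  [load 30/30]
  8 → cabin 1  [load 29/30]
  7 → cabin 3  [load 25/30]
  6 → cabin 4 (new)  [load 6/30]
  6 → cabin 4  [load 12/30]
  5 → cabin 3  [load 30/30]
  5 → cabin 4  [load 17/30]
  3 → cabin 4  [load 20/30]
4 cabins opened.

4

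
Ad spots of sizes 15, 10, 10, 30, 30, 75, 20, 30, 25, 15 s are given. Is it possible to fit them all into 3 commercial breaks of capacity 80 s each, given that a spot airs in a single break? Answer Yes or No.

No

Total = 260 s; ⌈260/80⌉ = 4.
At least 4 commercial breaks are required, but only 3 are allowed.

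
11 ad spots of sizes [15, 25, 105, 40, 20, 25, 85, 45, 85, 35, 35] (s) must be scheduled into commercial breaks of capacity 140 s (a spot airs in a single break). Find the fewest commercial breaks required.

Total = 105 + 85 + 85 + 45 + 40 + 35 + 35 + 25 + 25 + 20 + 15 = 515 s.
Lower bound: ⌈515/140⌉ = 4 commercial breaks.
A packing using 4 commercial breaks:
  break 1: 105 + 35 = 140
  break 2: 85 + 45 = 130
  break 3: 85 + 40 + 15 = 140
  break 4: 35 + 25 + 25 + 20 = 105
This matches the lower bound, so 4 is optimal.

4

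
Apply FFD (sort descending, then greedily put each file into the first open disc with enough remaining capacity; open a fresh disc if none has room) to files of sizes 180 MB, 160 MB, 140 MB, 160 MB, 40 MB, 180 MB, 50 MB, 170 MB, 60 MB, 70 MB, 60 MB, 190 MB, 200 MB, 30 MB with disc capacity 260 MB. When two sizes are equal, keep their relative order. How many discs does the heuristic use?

8

Sorted descending: 200, 190, 180, 180, 170, 160, 160, 140, 70, 60, 60, 50, 40, 30.
  200 → disc 1 (new)  [load 200/260]
  190 → disc 2 (new)  [load 190/260]
  180 → disc 3 (new)  [load 180/260]
  180 → disc 4 (new)  [load 180/260]
  170 → disc 5 (new)  [load 170/260]
  160 → disc 6 (new)  [load 160/260]
  160 → disc 7 (new)  [load 160/260]
  140 → disc 8 (new)  [load 140/260]
  70 → disc 2  [load 260/260]
  60 → disc 1  [load 260/260]
  60 → disc 3  [load 240/260]
  50 → disc 4  [load 230/260]
  40 → disc 5  [load 210/260]
  30 → disc 4  [load 260/260]
8 discs opened.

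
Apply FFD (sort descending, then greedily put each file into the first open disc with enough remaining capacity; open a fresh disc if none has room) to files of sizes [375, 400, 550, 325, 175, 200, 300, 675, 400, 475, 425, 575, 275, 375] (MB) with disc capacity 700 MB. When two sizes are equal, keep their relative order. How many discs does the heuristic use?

Sorted descending: 675, 575, 550, 475, 425, 400, 400, 375, 375, 325, 300, 275, 200, 175.
  675 → disc 1 (new)  [load 675/700]
  575 → disc 2 (new)  [load 575/700]
  550 → disc 3 (new)  [load 550/700]
  475 → disc 4 (new)  [load 475/700]
  425 → disc 5 (new)  [load 425/700]
  400 → disc 6 (new)  [load 400/700]
  400 → disc 7 (new)  [load 400/700]
  375 → disc 8 (new)  [load 375/700]
  375 → disc 9 (new)  [load 375/700]
  325 → disc 8  [load 700/700]
  300 → disc 6  [load 700/700]
  275 → disc 5  [load 700/700]
  200 → disc 4  [load 675/700]
  175 → disc 7  [load 575/700]
9 discs opened.

9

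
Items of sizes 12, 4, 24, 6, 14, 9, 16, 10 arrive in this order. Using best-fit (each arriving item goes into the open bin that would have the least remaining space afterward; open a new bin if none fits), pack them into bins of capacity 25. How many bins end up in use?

  12 → bin 1 (new)  [load 12/25]
  4 → bin 1  [load 16/25]
  24 → bin 2 (new)  [load 24/25]
  6 → bin 1  [load 22/25]
  14 → bin 3 (new)  [load 14/25]
  9 → bin 3  [load 23/25]
  16 → bin 4 (new)  [load 16/25]
  10 → bin 5 (new)  [load 10/25]
5 bins opened.

5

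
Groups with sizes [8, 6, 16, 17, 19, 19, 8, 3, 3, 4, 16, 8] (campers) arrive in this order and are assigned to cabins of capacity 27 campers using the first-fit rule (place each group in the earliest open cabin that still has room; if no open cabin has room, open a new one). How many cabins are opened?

6

  8 → cabin 1 (new)  [load 8/27]
  6 → cabin 1  [load 14/27]
  16 → cabin 2 (new)  [load 16/27]
  17 → cabin 3 (new)  [load 17/27]
  19 → cabin 4 (new)  [load 19/27]
  19 → cabin 5 (new)  [load 19/27]
  8 → cabin 1  [load 22/27]
  3 → cabin 1  [load 25/27]
  3 → cabin 2  [load 19/27]
  4 → cabin 2  [load 23/27]
  16 → cabin 6 (new)  [load 16/27]
  8 → cabin 3  [load 25/27]
6 cabins opened.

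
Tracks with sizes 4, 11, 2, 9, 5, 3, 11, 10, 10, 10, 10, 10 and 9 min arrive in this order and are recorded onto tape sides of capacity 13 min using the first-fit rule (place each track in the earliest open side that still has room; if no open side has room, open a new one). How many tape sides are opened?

10

  4 → side 1 (new)  [load 4/13]
  11 → side 2 (new)  [load 11/13]
  2 → side 1  [load 6/13]
  9 → side 3 (new)  [load 9/13]
  5 → side 1  [load 11/13]
  3 → side 3  [load 12/13]
  11 → side 4 (new)  [load 11/13]
  10 → side 5 (new)  [load 10/13]
  10 → side 6 (new)  [load 10/13]
  10 → side 7 (new)  [load 10/13]
  10 → side 8 (new)  [load 10/13]
  10 → side 9 (new)  [load 10/13]
  9 → side 10 (new)  [load 9/13]
10 tape sides opened.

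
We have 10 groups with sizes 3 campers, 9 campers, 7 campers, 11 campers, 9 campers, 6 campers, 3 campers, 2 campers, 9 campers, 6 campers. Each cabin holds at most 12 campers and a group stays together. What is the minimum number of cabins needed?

Total = 11 + 9 + 9 + 9 + 7 + 6 + 6 + 3 + 3 + 2 = 65 campers.
Lower bound: ⌈65/12⌉ = 6 cabins.
A packing using 6 cabins:
  cabin 1: 11 = 11
  cabin 2: 9 + 3 = 12
  cabin 3: 9 + 3 = 12
  cabin 4: 9 + 2 = 11
  cabin 5: 7 = 7
  cabin 6: 6 + 6 = 12
This matches the lower bound, so 6 is optimal.

6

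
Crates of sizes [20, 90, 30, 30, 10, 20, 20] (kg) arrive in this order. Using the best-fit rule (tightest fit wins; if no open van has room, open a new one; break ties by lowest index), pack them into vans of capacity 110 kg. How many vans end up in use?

2

  20 → van 1 (new)  [load 20/110]
  90 → van 1  [load 110/110]
  30 → van 2 (new)  [load 30/110]
  30 → van 2  [load 60/110]
  10 → van 2  [load 70/110]
  20 → van 2  [load 90/110]
  20 → van 2  [load 110/110]
2 vans opened.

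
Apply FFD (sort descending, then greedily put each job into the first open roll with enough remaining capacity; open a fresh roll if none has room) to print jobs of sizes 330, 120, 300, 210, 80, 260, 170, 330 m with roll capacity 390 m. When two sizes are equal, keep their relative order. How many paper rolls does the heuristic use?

Sorted descending: 330, 330, 300, 260, 210, 170, 120, 80.
  330 → roll 1 (new)  [load 330/390]
  330 → roll 2 (new)  [load 330/390]
  300 → roll 3 (new)  [load 300/390]
  260 → roll 4 (new)  [load 260/390]
  210 → roll 5 (new)  [load 210/390]
  170 → roll 5  [load 380/390]
  120 → roll 4  [load 380/390]
  80 → roll 3  [load 380/390]
5 paper rolls opened.

5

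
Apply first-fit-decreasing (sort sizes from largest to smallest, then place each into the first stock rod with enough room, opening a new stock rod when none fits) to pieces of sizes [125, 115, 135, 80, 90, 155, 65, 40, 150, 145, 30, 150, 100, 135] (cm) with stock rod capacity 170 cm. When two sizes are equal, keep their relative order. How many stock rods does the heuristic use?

10

Sorted descending: 155, 150, 150, 145, 135, 135, 125, 115, 100, 90, 80, 65, 40, 30.
  155 → stock rod 1 (new)  [load 155/170]
  150 → stock rod 2 (new)  [load 150/170]
  150 → stock rod 3 (new)  [load 150/170]
  145 → stock rod 4 (new)  [load 145/170]
  135 → stock rod 5 (new)  [load 135/170]
  135 → stock rod 6 (new)  [load 135/170]
  125 → stock rod 7 (new)  [load 125/170]
  115 → stock rod 8 (new)  [load 115/170]
  100 → stock rod 9 (new)  [load 100/170]
  90 → stock rod 10 (new)  [load 90/170]
  80 → stock rod 10  [load 170/170]
  65 → stock rod 9  [load 165/170]
  40 → stock rod 7  [load 165/170]
  30 → stock rod 5  [load 165/170]
10 stock rods opened.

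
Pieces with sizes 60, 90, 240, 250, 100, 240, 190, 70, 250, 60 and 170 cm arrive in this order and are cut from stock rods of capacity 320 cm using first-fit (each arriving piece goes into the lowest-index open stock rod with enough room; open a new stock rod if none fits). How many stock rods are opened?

  60 → stock rod 1 (new)  [load 60/320]
  90 → stock rod 1  [load 150/320]
  240 → stock rod 2 (new)  [load 240/320]
  250 → stock rod 3 (new)  [load 250/320]
  100 → stock rod 1  [load 250/320]
  240 → stock rod 4 (new)  [load 240/320]
  190 → stock rod 5 (new)  [load 190/320]
  70 → stock rod 1  [load 320/320]
  250 → stock rod 6 (new)  [load 250/320]
  60 → stock rod 2  [load 300/320]
  170 → stock rod 7 (new)  [load 170/320]
7 stock rods opened.

7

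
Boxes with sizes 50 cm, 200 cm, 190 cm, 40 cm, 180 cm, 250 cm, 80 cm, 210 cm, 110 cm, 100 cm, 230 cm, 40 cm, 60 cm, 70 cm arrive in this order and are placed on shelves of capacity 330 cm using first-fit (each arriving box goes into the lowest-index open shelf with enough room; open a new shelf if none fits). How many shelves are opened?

  50 → shelf 1 (new)  [load 50/330]
  200 → shelf 1  [load 250/330]
  190 → shelf 2 (new)  [load 190/330]
  40 → shelf 1  [load 290/330]
  180 → shelf 3 (new)  [load 180/330]
  250 → shelf 4 (new)  [load 250/330]
  80 → shelf 2  [load 270/330]
  210 → shelf 5 (new)  [load 210/330]
  110 → shelf 3  [load 290/330]
  100 → shelf 5  [load 310/330]
  230 → shelf 6 (new)  [load 230/330]
  40 → shelf 1  [load 330/330]
  60 → shelf 2  [load 330/330]
  70 → shelf 4  [load 320/330]
6 shelves opened.

6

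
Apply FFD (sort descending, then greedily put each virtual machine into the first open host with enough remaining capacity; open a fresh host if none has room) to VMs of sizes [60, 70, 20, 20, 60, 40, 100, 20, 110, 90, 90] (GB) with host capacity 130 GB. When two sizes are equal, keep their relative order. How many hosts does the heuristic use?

6

Sorted descending: 110, 100, 90, 90, 70, 60, 60, 40, 20, 20, 20.
  110 → host 1 (new)  [load 110/130]
  100 → host 2 (new)  [load 100/130]
  90 → host 3 (new)  [load 90/130]
  90 → host 4 (new)  [load 90/130]
  70 → host 5 (new)  [load 70/130]
  60 → host 5  [load 130/130]
  60 → host 6 (new)  [load 60/130]
  40 → host 3  [load 130/130]
  20 → host 1  [load 130/130]
  20 → host 2  [load 120/130]
  20 → host 4  [load 110/130]
6 hosts opened.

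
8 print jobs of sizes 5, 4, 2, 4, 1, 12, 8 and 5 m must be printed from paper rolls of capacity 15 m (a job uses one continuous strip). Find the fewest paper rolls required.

3

Total = 12 + 8 + 5 + 5 + 4 + 4 + 2 + 1 = 41 m.
Lower bound: ⌈41/15⌉ = 3 paper rolls.
A packing using 3 paper rolls:
  roll 1: 12 + 2 + 1 = 15
  roll 2: 8 + 5 = 13
  roll 3: 5 + 4 + 4 = 13
This matches the lower bound, so 3 is optimal.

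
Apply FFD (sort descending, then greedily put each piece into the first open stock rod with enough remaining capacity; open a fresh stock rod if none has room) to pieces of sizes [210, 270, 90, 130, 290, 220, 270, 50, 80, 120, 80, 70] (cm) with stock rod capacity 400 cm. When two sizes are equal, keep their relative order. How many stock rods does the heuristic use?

5

Sorted descending: 290, 270, 270, 220, 210, 130, 120, 90, 80, 80, 70, 50.
  290 → stock rod 1 (new)  [load 290/400]
  270 → stock rod 2 (new)  [load 270/400]
  270 → stock rod 3 (new)  [load 270/400]
  220 → stock rod 4 (new)  [load 220/400]
  210 → stock rod 5 (new)  [load 210/400]
  130 → stock rod 2  [load 400/400]
  120 → stock rod 3  [load 390/400]
  90 → stock rod 1  [load 380/400]
  80 → stock rod 4  [load 300/400]
  80 → stock rod 4  [load 380/400]
  70 → stock rod 5  [load 280/400]
  50 → stock rod 5  [load 330/400]
5 stock rods opened.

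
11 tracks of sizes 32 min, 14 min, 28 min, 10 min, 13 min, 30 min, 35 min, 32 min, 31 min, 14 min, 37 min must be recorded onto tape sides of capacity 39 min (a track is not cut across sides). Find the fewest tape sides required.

9

Total = 37 + 35 + 32 + 32 + 31 + 30 + 28 + 14 + 14 + 13 + 10 = 276 min.
Lower bound: ⌈276/39⌉ = 8 tape sides.
A packing using 9 tape sides:
  side 1: 37 = 37
  side 2: 35 = 35
  side 3: 32 = 32
  side 4: 32 = 32
  side 5: 31 = 31
  side 6: 30 = 30
  side 7: 28 + 10 = 38
  side 8: 14 + 14 = 28
  side 9: 13 = 13
No arrangement into 8 tape sides stays within capacity, so 9 is optimal.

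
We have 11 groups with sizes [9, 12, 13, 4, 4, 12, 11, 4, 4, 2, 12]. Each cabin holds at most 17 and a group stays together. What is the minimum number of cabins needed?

Total = 13 + 12 + 12 + 12 + 11 + 9 + 4 + 4 + 4 + 4 + 2 = 87.
Lower bound: ⌈87/17⌉ = 6 cabins.
A packing using 6 cabins:
  cabin 1: 13 + 4 = 17
  cabin 2: 12 + 4 = 16
  cabin 3: 12 + 4 = 16
  cabin 4: 12 + 4 = 16
  cabin 5: 11 + 2 = 13
  cabin 6: 9 = 9
This matches the lower bound, so 6 is optimal.

6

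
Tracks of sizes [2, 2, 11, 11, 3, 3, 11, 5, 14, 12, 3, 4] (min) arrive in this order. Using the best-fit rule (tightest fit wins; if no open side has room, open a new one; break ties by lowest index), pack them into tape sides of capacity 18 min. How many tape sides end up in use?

  2 → side 1 (new)  [load 2/18]
  2 → side 1  [load 4/18]
  11 → side 1  [load 15/18]
  11 → side 2 (new)  [load 11/18]
  3 → side 1  [load 18/18]
  3 → side 2  [load 14/18]
  11 → side 3 (new)  [load 11/18]
  5 → side 3  [load 16/18]
  14 → side 4 (new)  [load 14/18]
  12 → side 5 (new)  [load 12/18]
  3 → side 2  [load 17/18]
  4 → side 4  [load 18/18]
5 tape sides opened.

5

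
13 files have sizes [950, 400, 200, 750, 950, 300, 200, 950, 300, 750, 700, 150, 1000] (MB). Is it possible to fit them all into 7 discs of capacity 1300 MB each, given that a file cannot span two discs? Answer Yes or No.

Yes

A valid assignment using 7 discs:
  disc 1: 1000 + 300 = 1300
  disc 2: 950 + 300 = 1250
  disc 3: 950 + 200 + 150 = 1300
  disc 4: 950 + 200 = 1150
  disc 5: 750 + 400 = 1150
  disc 6: 750 = 750
  disc 7: 700 = 700
Every load is within 1300 MB, so 7 discs suffice.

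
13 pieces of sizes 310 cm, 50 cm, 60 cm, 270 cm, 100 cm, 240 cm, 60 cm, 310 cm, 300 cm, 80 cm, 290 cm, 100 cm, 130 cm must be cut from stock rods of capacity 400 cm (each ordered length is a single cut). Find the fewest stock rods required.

Total = 310 + 310 + 300 + 290 + 270 + 240 + 130 + 100 + 100 + 80 + 60 + 60 + 50 = 2300 cm.
Lower bound: ⌈2300/400⌉ = 6 stock rods.
A packing using 6 stock rods:
  stock rod 1: 310 + 80 = 390
  stock rod 2: 310 + 60 = 370
  stock rod 3: 300 + 100 = 400
  stock rod 4: 290 + 100 = 390
  stock rod 5: 270 + 130 = 400
  stock rod 6: 240 + 60 + 50 = 350
This matches the lower bound, so 6 is optimal.

6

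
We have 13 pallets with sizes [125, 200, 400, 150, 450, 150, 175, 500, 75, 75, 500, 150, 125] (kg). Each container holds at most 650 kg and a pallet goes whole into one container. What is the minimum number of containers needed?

Total = 500 + 500 + 450 + 400 + 200 + 175 + 150 + 150 + 150 + 125 + 125 + 75 + 75 = 3075 kg.
Lower bound: ⌈3075/650⌉ = 5 containers.
A packing using 5 containers:
  container 1: 500 + 150 = 650
  container 2: 500 + 150 = 650
  container 3: 450 + 200 = 650
  container 4: 400 + 175 + 75 = 650
  container 5: 150 + 125 + 125 + 75 = 475
This matches the lower bound, so 5 is optimal.

5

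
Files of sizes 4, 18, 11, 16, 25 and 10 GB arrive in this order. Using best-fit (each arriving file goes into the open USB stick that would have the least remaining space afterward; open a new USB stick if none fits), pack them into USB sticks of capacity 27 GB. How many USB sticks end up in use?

  4 → USB stick 1 (new)  [load 4/27]
  18 → USB stick 1  [load 22/27]
  11 → USB stick 2 (new)  [load 11/27]
  16 → USB stick 2  [load 27/27]
  25 → USB stick 3 (new)  [load 25/27]
  10 → USB stick 4 (new)  [load 10/27]
4 USB sticks opened.

4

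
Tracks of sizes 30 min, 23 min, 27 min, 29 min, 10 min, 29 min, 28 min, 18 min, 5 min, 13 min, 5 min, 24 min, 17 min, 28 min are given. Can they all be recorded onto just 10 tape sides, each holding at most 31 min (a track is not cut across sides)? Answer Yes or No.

A valid assignment using 10 tape sides:
  side 1: 30 = 30
  side 2: 29 = 29
  side 3: 29 = 29
  side 4: 28 = 28
  side 5: 28 = 28
  side 6: 27 = 27
  side 7: 24 + 5 = 29
  side 8: 23 + 5 = 28
  side 9: 18 + 13 = 31
  side 10: 17 + 10 = 27
Every load is within 31 min, so 10 tape sides suffice.

Yes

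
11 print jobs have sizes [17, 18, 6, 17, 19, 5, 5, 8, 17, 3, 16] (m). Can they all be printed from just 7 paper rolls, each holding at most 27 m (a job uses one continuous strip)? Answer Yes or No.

Yes

A valid assignment using 6 paper rolls:
  roll 1: 19 + 8 = 27
  roll 2: 18 + 6 + 3 = 27
  roll 3: 17 + 5 + 5 = 27
  roll 4: 17 = 17
  roll 5: 17 = 17
  roll 6: 16 = 16
That uses only 6 ≤ 7, so 7 paper rolls are enough.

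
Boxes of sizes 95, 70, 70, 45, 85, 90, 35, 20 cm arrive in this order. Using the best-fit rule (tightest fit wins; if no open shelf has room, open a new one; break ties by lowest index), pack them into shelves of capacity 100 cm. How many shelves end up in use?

6

  95 → shelf 1 (new)  [load 95/100]
  70 → shelf 2 (new)  [load 70/100]
  70 → shelf 3 (new)  [load 70/100]
  45 → shelf 4 (new)  [load 45/100]
  85 → shelf 5 (new)  [load 85/100]
  90 → shelf 6 (new)  [load 90/100]
  35 → shelf 4  [load 80/100]
  20 → shelf 4  [load 100/100]
6 shelves opened.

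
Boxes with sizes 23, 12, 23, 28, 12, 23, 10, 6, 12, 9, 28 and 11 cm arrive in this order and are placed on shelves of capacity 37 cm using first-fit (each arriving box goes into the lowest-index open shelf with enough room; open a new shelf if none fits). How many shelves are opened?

  23 → shelf 1 (new)  [load 23/37]
  12 → shelf 1  [load 35/37]
  23 → shelf 2 (new)  [load 23/37]
  28 → shelf 3 (new)  [load 28/37]
  12 → shelf 2  [load 35/37]
  23 → shelf 4 (new)  [load 23/37]
  10 → shelf 4  [load 33/37]
  6 → shelf 3  [load 34/37]
  12 → shelf 5 (new)  [load 12/37]
  9 → shelf 5  [load 21/37]
  28 → shelf 6 (new)  [load 28/37]
  11 → shelf 5  [load 32/37]
6 shelves opened.

6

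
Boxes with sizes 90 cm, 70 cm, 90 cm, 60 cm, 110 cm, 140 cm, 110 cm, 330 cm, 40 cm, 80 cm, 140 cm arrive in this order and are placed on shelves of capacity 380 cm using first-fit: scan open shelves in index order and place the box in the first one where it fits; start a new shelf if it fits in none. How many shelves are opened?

  90 → shelf 1 (new)  [load 90/380]
  70 → shelf 1  [load 160/380]
  90 → shelf 1  [load 250/380]
  60 → shelf 1  [load 310/380]
  110 → shelf 2 (new)  [load 110/380]
  140 → shelf 2  [load 250/380]
  110 → shelf 2  [load 360/380]
  330 → shelf 3 (new)  [load 330/380]
  40 → shelf 1  [load 350/380]
  80 → shelf 4 (new)  [load 80/380]
  140 → shelf 4  [load 220/380]
4 shelves opened.

4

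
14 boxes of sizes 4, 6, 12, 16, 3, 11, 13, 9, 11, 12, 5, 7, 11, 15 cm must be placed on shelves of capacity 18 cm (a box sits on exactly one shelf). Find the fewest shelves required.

9

Total = 16 + 15 + 13 + 12 + 12 + 11 + 11 + 11 + 9 + 7 + 6 + 5 + 4 + 3 = 135 cm.
Lower bound: ⌈135/18⌉ = 8 shelves.
A packing using 9 shelves:
  shelf 1: 16 = 16
  shelf 2: 15 + 3 = 18
  shelf 3: 13 + 5 = 18
  shelf 4: 12 + 6 = 18
  shelf 5: 12 + 4 = 16
  shelf 6: 11 + 7 = 18
  shelf 7: 11 = 11
  shelf 8: 11 = 11
  shelf 9: 9 = 9
No arrangement into 8 shelves stays within capacity, so 9 is optimal.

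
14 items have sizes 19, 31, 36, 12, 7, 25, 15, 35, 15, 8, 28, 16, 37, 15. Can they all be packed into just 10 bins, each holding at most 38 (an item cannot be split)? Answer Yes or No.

Yes

A valid assignment using 9 bins:
  bin 1: 37 = 37
  bin 2: 36 = 36
  bin 3: 35 = 35
  bin 4: 31 + 7 = 38
  bin 5: 28 + 8 = 36
  bin 6: 25 + 12 = 37
  bin 7: 19 + 16 = 35
  bin 8: 15 + 15 = 30
  bin 9: 15 = 15
That uses only 9 ≤ 10, so 10 bins are enough.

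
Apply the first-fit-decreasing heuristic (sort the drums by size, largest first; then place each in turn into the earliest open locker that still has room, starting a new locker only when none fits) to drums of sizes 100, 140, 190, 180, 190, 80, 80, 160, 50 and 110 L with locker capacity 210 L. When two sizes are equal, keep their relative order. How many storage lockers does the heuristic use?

Sorted descending: 190, 190, 180, 160, 140, 110, 100, 80, 80, 50.
  190 → locker 1 (new)  [load 190/210]
  190 → locker 2 (new)  [load 190/210]
  180 → locker 3 (new)  [load 180/210]
  160 → locker 4 (new)  [load 160/210]
  140 → locker 5 (new)  [load 140/210]
  110 → locker 6 (new)  [load 110/210]
  100 → locker 6  [load 210/210]
  80 → locker 7 (new)  [load 80/210]
  80 → locker 7  [load 160/210]
  50 → locker 4  [load 210/210]
7 storage lockers opened.

7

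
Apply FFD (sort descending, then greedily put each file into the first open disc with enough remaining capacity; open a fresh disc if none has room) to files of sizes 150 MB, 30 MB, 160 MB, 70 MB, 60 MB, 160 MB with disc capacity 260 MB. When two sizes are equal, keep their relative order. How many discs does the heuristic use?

3

Sorted descending: 160, 160, 150, 70, 60, 30.
  160 → disc 1 (new)  [load 160/260]
  160 → disc 2 (new)  [load 160/260]
  150 → disc 3 (new)  [load 150/260]
  70 → disc 1  [load 230/260]
  60 → disc 2  [load 220/260]
  30 → disc 1  [load 260/260]
3 discs opened.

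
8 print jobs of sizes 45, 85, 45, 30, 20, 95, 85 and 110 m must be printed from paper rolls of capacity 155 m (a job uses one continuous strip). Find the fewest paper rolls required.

4

Total = 110 + 95 + 85 + 85 + 45 + 45 + 30 + 20 = 515 m.
Lower bound: ⌈515/155⌉ = 4 paper rolls.
A packing using 4 paper rolls:
  roll 1: 110 + 45 = 155
  roll 2: 95 + 45 = 140
  roll 3: 85 + 30 + 20 = 135
  roll 4: 85 = 85
This matches the lower bound, so 4 is optimal.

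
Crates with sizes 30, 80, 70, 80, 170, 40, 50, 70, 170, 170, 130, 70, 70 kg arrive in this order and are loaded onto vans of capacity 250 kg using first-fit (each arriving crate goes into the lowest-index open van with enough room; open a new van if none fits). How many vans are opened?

5

  30 → van 1 (new)  [load 30/250]
  80 → van 1  [load 110/250]
  70 → van 1  [load 180/250]
  80 → van 2 (new)  [load 80/250]
  170 → van 2  [load 250/250]
  40 → van 1  [load 220/250]
  50 → van 3 (new)  [load 50/250]
  70 → van 3  [load 120/250]
  170 → van 4 (new)  [load 170/250]
  170 → van 5 (new)  [load 170/250]
  130 → van 3  [load 250/250]
  70 → van 4  [load 240/250]
  70 → van 5  [load 240/250]
5 vans opened.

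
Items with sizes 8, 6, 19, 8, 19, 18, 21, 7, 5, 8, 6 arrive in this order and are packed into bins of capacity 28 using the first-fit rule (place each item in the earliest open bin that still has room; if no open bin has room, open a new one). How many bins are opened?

  8 → bin 1 (new)  [load 8/28]
  6 → bin 1  [load 14/28]
  19 → bin 2 (new)  [load 19/28]
  8 → bin 1  [load 22/28]
  19 → bin 3 (new)  [load 19/28]
  18 → bin 4 (new)  [load 18/28]
  21 → bin 5 (new)  [load 21/28]
  7 → bin 2  [load 26/28]
  5 → bin 1  [load 27/28]
  8 → bin 3  [load 27/28]
  6 → bin 4  [load 24/28]
5 bins opened.

5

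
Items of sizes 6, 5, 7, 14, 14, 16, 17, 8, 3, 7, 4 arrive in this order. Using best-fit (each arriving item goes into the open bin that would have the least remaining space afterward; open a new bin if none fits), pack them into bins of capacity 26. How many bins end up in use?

5

  6 → bin 1 (new)  [load 6/26]
  5 → bin 1  [load 11/26]
  7 → bin 1  [load 18/26]
  14 → bin 2 (new)  [load 14/26]
  14 → bin 3 (new)  [load 14/26]
  16 → bin 4 (new)  [load 16/26]
  17 → bin 5 (new)  [load 17/26]
  8 → bin 1  [load 26/26]
  3 → bin 5  [load 20/26]
  7 → bin 4  [load 23/26]
  4 → bin 5  [load 24/26]
5 bins opened.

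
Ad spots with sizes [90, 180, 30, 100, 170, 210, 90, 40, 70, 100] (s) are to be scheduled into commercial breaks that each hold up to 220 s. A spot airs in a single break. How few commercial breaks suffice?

Total = 210 + 180 + 170 + 100 + 100 + 90 + 90 + 70 + 40 + 30 = 1080 s.
Lower bound: ⌈1080/220⌉ = 5 commercial breaks.
A packing using 6 commercial breaks:
  break 1: 210 = 210
  break 2: 180 + 40 = 220
  break 3: 170 + 30 = 200
  break 4: 100 + 100 = 200
  break 5: 90 + 90 = 180
  break 6: 70 = 70
No arrangement into 5 commercial breaks stays within capacity, so 6 is optimal.

6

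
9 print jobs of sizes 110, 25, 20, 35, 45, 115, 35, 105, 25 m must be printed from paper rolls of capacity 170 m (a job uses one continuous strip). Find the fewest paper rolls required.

Total = 115 + 110 + 105 + 45 + 35 + 35 + 25 + 25 + 20 = 515 m.
Lower bound: ⌈515/170⌉ = 4 paper rolls.
A packing using 4 paper rolls:
  roll 1: 115 + 45 = 160
  roll 2: 110 + 35 + 25 = 170
  roll 3: 105 + 35 + 25 = 165
  roll 4: 20 = 20
This matches the lower bound, so 4 is optimal.

4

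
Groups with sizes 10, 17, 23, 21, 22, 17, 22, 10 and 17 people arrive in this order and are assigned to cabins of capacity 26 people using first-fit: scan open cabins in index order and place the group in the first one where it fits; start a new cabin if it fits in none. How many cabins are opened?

8

  10 → cabin 1 (new)  [load 10/26]
  17 → cabin 2 (new)  [load 17/26]
  23 → cabin 3 (new)  [load 23/26]
  21 → cabin 4 (new)  [load 21/26]
  22 → cabin 5 (new)  [load 22/26]
  17 → cabin 6 (new)  [load 17/26]
  22 → cabin 7 (new)  [load 22/26]
  10 → cabin 1  [load 20/26]
  17 → cabin 8 (new)  [load 17/26]
8 cabins opened.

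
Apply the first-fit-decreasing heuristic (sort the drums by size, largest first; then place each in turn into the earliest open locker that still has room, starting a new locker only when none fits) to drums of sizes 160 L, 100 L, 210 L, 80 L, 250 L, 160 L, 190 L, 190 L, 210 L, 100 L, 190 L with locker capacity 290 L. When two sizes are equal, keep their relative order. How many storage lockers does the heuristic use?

8

Sorted descending: 250, 210, 210, 190, 190, 190, 160, 160, 100, 100, 80.
  250 → locker 1 (new)  [load 250/290]
  210 → locker 2 (new)  [load 210/290]
  210 → locker 3 (new)  [load 210/290]
  190 → locker 4 (new)  [load 190/290]
  190 → locker 5 (new)  [load 190/290]
  190 → locker 6 (new)  [load 190/290]
  160 → locker 7 (new)  [load 160/290]
  160 → locker 8 (new)  [load 160/290]
  100 → locker 4  [load 290/290]
  100 → locker 5  [load 290/290]
  80 → locker 2  [load 290/290]
8 storage lockers opened.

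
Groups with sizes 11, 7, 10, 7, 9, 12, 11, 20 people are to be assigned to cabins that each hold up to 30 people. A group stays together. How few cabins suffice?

3

Total = 20 + 12 + 11 + 11 + 10 + 9 + 7 + 7 = 87 people.
Lower bound: ⌈87/30⌉ = 3 cabins.
A packing using 3 cabins:
  cabin 1: 20 + 10 = 30
  cabin 2: 12 + 11 + 7 = 30
  cabin 3: 11 + 9 + 7 = 27
This matches the lower bound, so 3 is optimal.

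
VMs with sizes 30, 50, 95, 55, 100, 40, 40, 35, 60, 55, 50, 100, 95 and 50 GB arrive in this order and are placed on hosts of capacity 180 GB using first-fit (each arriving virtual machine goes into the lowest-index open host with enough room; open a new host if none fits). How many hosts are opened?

  30 → host 1 (new)  [load 30/180]
  50 → host 1  [load 80/180]
  95 → host 1  [load 175/180]
  55 → host 2 (new)  [load 55/180]
  100 → host 2  [load 155/180]
  40 → host 3 (new)  [load 40/180]
  40 → host 3  [load 80/180]
  35 → host 3  [load 115/180]
  60 → host 3  [load 175/180]
  55 → host 4 (new)  [load 55/180]
  50 → host 4  [load 105/180]
  100 → host 5 (new)  [load 100/180]
  95 → host 6 (new)  [load 95/180]
  50 → host 4  [load 155/180]
6 hosts opened.

6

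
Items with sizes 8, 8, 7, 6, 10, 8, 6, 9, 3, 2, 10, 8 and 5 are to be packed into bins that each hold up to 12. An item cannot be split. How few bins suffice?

9

Total = 10 + 10 + 9 + 8 + 8 + 8 + 8 + 7 + 6 + 6 + 5 + 3 + 2 = 90.
Lower bound: ⌈90/12⌉ = 8 bins.
A packing using 9 bins:
  bin 1: 10 + 2 = 12
  bin 2: 10 = 10
  bin 3: 9 + 3 = 12
  bin 4: 8 = 8
  bin 5: 8 = 8
  bin 6: 8 = 8
  bin 7: 8 = 8
  bin 8: 7 + 5 = 12
  bin 9: 6 + 6 = 12
No arrangement into 8 bins stays within capacity, so 9 is optimal.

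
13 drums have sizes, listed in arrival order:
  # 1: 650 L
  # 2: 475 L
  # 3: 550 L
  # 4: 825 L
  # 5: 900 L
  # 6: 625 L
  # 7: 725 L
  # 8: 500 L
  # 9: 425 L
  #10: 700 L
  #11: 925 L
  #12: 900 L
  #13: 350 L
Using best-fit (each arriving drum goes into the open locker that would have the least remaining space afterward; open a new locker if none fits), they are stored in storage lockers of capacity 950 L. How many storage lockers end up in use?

  650 → locker 1 (new)  [load 650/950]
  475 → locker 2 (new)  [load 475/950]
  550 → locker 3 (new)  [load 550/950]
  825 → locker 4 (new)  [load 825/950]
  900 → locker 5 (new)  [load 900/950]
  625 → locker 6 (new)  [load 625/950]
  725 → locker 7 (new)  [load 725/950]
  500 → locker 8 (new)  [load 500/950]
  425 → locker 8  [load 925/950]
  700 → locker 9 (new)  [load 700/950]
  925 → locker 10 (new)  [load 925/950]
  900 → locker 11 (new)  [load 900/950]
  350 → locker 3  [load 900/950]
11 storage lockers opened.

11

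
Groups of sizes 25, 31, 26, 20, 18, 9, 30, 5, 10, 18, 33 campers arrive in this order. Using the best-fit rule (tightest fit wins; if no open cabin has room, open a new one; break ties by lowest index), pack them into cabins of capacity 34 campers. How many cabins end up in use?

  25 → cabin 1 (new)  [load 25/34]
  31 → cabin 2 (new)  [load 31/34]
  26 → cabin 3 (new)  [load 26/34]
  20 → cabin 4 (new)  [load 20/34]
  18 → cabin 5 (new)  [load 18/34]
  9 → cabin 1  [load 34/34]
  30 → cabin 6 (new)  [load 30/34]
  5 → cabin 3  [load 31/34]
  10 → cabin 4  [load 30/34]
  18 → cabin 7 (new)  [load 18/34]
  33 → cabin 8 (new)  [load 33/34]
8 cabins opened.

8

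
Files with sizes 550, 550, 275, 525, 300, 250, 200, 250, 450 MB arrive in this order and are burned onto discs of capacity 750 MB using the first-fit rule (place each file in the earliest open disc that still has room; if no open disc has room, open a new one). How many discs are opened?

  550 → disc 1 (new)  [load 550/750]
  550 → disc 2 (new)  [load 550/750]
  275 → disc 3 (new)  [load 275/750]
  525 → disc 4 (new)  [load 525/750]
  300 → disc 3  [load 575/750]
  250 → disc 5 (new)  [load 250/750]
  200 → disc 1  [load 750/750]
  250 → disc 5  [load 500/750]
  450 → disc 6 (new)  [load 450/750]
6 discs opened.

6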